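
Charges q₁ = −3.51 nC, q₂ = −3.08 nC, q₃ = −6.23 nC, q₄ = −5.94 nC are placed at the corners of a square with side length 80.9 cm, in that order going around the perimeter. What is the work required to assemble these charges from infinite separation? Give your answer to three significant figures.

The assembly work is the sum of pairwise potential energies, U = Σ_{i<j} kqᵢqⱼ/rᵢⱼ.
The four side pairs have separation 0.809 m and the two diagonal pairs 1.14 m.
Summing all 6 pair terms gives U = 1.29×10⁻⁶ J.

1.29×10⁻⁶ J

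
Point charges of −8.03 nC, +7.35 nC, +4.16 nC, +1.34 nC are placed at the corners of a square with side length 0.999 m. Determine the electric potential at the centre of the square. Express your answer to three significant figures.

Electric potential is a scalar, so the contributions from each charge add algebraically: V = Σ kqᵢ/rᵢ.
The distance from each corner to the centre is a√2/2 = 0.706 m.
V = k[(-8.03×10⁻⁹)/(0.706) + (7.35×10⁻⁹)/(0.706) + (4.16×10⁻⁹)/(0.706) + (1.34×10⁻⁹)/(0.706)] = 61.3 V.

61.3 V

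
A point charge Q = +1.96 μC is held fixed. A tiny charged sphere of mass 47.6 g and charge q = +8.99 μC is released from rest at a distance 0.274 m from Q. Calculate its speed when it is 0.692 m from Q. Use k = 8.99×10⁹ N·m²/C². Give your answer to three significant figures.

Only the electrostatic force acts, so mechanical energy is conserved: ½mv² = U₁ − U₂ = kQq(1/r₁ − 1/r₂).
U₁ − U₂ = (8.99×10⁹ N·m²/C²)(1.96×10⁻⁶ C)(8.99×10⁻⁶ C)(1/0.274 − 1/0.692) = 0.349 J.
v = √(2·0.349/0.0476) = 3.83 m/s.

3.83 m/s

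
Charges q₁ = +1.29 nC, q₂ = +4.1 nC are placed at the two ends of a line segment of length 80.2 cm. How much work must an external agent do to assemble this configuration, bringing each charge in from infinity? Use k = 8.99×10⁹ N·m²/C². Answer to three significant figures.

5.93×10⁻⁸ J

The work to assemble the configuration equals its total potential energy, U = Σ kqᵢqⱼ/rᵢⱼ over all pairs.
The separation is r = 0.802 m.
U = (5.93×10⁻⁸) = 5.93×10⁻⁸ J.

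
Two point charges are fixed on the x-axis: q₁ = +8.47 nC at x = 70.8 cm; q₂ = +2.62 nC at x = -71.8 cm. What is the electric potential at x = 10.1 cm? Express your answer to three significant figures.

Electric potential is a scalar, so the contributions from each charge add algebraically: V = Σ kqᵢ/rᵢ.
Distances from the field point to each charge: r₁ = 0.607 m, r₂ = 0.819 m.
V = k[(8.47×10⁻⁹)/(0.607) + (2.62×10⁻⁹)/(0.819)] = 154 V.

154 V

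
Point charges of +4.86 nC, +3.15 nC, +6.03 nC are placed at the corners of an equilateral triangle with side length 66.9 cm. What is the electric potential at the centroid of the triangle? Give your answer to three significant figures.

The total potential is the scalar sum of each charge's contribution, V = Σ kqᵢ/rᵢ.
The distance from each vertex to the centroid is a/√3 = 0.386 m.
V = k[(4.86×10⁻⁹)/(0.386) + (3.15×10⁻⁹)/(0.386) + (6.03×10⁻⁹)/(0.386)] = 327 V.

327 V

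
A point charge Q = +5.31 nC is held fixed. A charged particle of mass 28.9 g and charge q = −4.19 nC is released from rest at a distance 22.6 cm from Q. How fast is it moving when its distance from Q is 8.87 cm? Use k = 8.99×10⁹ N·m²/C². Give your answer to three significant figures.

Only the electrostatic force acts, so mechanical energy is conserved: ½mv² = U₁ − U₂ = kQq(1/r₁ − 1/r₂).
U₁ − U₂ = (8.99×10⁹ N·m²/C²)(5.31×10⁻⁹ C)(-4.19×10⁻⁹ C)(1/0.226 − 1/0.0887) = 1.37×10⁻⁶ J.
v = √(2·1.37×10⁻⁶/0.0289) = 9.74×10⁻³ m/s.

9.74×10⁻³ m/s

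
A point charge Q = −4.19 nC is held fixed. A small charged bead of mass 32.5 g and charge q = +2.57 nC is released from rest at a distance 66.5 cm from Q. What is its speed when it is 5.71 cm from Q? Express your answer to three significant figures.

9.77×10⁻³ m/s

Only the electrostatic force acts, so mechanical energy is conserved: ½mv² = U₁ − U₂ = kQq(1/r₁ − 1/r₂).
U₁ − U₂ = (8.99×10⁹ N·m²/C²)(-4.19×10⁻⁹ C)(2.57×10⁻⁹ C)(1/0.665 − 1/0.0571) = 1.55×10⁻⁶ J.
v = √(2·1.55×10⁻⁶/0.0325) = 9.77×10⁻³ m/s.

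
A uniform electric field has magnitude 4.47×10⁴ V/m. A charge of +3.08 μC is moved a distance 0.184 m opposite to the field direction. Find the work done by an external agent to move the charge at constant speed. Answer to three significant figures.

0.0253 J

The potential change for a displacement 0.184 m opposite to the field direction is ΔV = +Ed = 8220 V.
W_ext = qΔV = 0.0253 J.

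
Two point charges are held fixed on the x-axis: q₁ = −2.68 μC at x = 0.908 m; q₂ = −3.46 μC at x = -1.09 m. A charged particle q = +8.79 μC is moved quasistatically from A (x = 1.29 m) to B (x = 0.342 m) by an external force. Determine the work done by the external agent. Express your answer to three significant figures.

0.104 J

For quasistatic motion the external work equals the change in potential energy: W_ext = qΔV = q(V_B − V_A).
At A: distances to the source charges are 0.382 m, 2.38 m; V_A = Σ kqᵢ/rᵢ = -7.61×10⁴ V.
At B: distances to the source charges are 0.566 m, 1.43 m; V_B = Σ kqᵢ/rᵢ = -6.43×10⁴ V.
ΔV = V_B − V_A = 1.19×10⁴ V.
W_ext = qΔV = (8.79×10⁻⁶ C)(1.19×10⁴ V) = 0.104 J.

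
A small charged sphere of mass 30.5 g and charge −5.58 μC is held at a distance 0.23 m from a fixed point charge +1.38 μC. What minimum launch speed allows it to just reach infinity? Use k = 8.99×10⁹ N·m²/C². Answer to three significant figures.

To just escape, total mechanical energy must reach zero at infinity: ½mv²_min + U = 0, so ½mv²_min = −U = |kQq|/r.
|U| = |kQq|/r = (8.99×10⁹ N·m²/C²)(1.38×10⁻⁶)(5.58×10⁻⁶)/(0.230) = 0.301 J.
v_min = √(2|U|/m) = √(2·0.301/0.0305) = 4.44 m/s.

4.44 m/s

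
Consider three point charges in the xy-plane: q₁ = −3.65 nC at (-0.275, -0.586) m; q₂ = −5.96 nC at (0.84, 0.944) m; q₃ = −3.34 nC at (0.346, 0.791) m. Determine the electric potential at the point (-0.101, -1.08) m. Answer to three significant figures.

-102 V

The total potential is the scalar sum of each charge's contribution, V = Σ kqᵢ/rᵢ.
Distances from the field point to each charge: r₁ = 0.524 m, r₂ = 2.23 m, r₃ = 1.92 m.
V = k[(-3.65×10⁻⁹)/(0.524) + (-5.96×10⁻⁹)/(2.23) + (-3.34×10⁻⁹)/(1.92)] = -102 V.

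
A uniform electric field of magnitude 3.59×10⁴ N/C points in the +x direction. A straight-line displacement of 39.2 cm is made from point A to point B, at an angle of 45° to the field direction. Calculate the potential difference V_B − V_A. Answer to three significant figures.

-9950 V

Only the component of displacement along E changes the potential: ΔV = −E·d·cosθ.
ΔV = −(3.59×10⁴ V/m)(0.392 m)cos45° = -9950 V.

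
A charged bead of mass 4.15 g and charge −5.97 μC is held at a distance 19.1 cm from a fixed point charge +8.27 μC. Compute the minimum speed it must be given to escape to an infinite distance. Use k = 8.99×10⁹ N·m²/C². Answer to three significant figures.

33.5 m/s

To just escape, total mechanical energy must reach zero at infinity: ½mv²_min + U = 0, so ½mv²_min = −U = |kQq|/r.
|U| = |kQq|/r = (8.99×10⁹ N·m²/C²)(8.27×10⁻⁶)(5.97×10⁻⁶)/(0.191) = 2.32 J.
v_min = √(2|U|/m) = √(2·2.32/4.15×10⁻³) = 33.5 m/s.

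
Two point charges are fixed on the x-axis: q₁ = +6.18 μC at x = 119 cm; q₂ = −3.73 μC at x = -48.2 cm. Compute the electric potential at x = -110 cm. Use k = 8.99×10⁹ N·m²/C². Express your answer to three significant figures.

-3.00×10⁴ V

The total potential is the scalar sum of each charge's contribution, V = Σ kqᵢ/rᵢ.
Distances from the field point to each charge: r₁ = 2.29 m, r₂ = 0.618 m.
V = k[(6.18×10⁻⁶)/(2.29) + (-3.73×10⁻⁶)/(0.618)] = -3.00×10⁴ V.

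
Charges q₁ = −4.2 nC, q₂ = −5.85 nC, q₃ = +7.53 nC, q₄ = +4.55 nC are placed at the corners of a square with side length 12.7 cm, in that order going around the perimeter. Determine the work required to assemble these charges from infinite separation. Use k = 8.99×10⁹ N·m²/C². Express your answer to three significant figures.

-3.22×10⁻⁶ J

The assembly work is the sum of pairwise potential energies, U = Σ_{i<j} kqᵢqⱼ/rᵢⱼ.
The four side pairs have separation 0.127 m and the two diagonal pairs 0.180 m.
Summing all 6 pair terms gives U = -3.22×10⁻⁶ J.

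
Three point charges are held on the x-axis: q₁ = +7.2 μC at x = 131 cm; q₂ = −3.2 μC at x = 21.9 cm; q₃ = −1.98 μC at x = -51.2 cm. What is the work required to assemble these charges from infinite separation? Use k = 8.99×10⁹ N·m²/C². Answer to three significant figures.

-0.182 J

The assembly work is the sum of pairwise potential energies, U = Σ_{i<j} kqᵢqⱼ/rᵢⱼ.
Pair separations: r₁₂ = 1.09 m, r₁₃ = 1.82 m, r₂₃ = 0.731 m.
U = (-0.190) + (-0.0703) + (0.0779) = -0.182 J.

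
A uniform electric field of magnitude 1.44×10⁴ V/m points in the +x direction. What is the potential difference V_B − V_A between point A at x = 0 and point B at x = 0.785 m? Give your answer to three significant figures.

-1.13×10⁴ V

In a uniform field, potential decreases in the direction of E: V_B − V_A = −E·Δx.
V_B − V_A = −(1.44×10⁴ V/m)(0.785 m) = -1.13×10⁴ V.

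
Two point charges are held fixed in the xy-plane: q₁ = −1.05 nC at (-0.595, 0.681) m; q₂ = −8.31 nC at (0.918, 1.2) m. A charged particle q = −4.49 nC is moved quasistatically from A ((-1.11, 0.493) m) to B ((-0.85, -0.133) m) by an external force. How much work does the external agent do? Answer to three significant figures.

-3.23×10⁻⁸ J

For quasistatic motion the external work equals the change in potential energy: W_ext = qΔV = q(V_B − V_A).
At A: distances to the source charges are 0.548 m, 2.15 m; V_A = Σ kqᵢ/rᵢ = -52.0 V.
At B: distances to the source charges are 0.853 m, 2.21 m; V_B = Σ kqᵢ/rᵢ = -44.8 V.
ΔV = V_B − V_A = 7.20 V.
W_ext = qΔV = (-4.49×10⁻⁹ C)(7.20 V) = -3.23×10⁻⁸ J.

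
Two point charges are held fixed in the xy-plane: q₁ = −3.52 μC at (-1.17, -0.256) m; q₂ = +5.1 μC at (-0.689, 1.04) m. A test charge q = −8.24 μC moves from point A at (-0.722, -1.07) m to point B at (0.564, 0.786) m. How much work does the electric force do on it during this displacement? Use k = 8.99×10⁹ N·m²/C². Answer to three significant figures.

The work done by the electric force is W_field = −ΔU = −q(V_B − V_A) = q(V_A − V_B).
At A: distances to the source charges are 0.929 m, 2.11 m; V_A = Σ kqᵢ/rᵢ = -1.23×10⁴ V.
At B: distances to the source charges are 2.02 m, 1.28 m; V_B = Σ kqᵢ/rᵢ = 2.02×10⁴ V.
ΔV = V_B − V_A = 3.26×10⁴ V.
W_field = −qΔV = −(-8.24×10⁻⁶ C)(3.26×10⁴ V) = 0.268 J.

0.268 J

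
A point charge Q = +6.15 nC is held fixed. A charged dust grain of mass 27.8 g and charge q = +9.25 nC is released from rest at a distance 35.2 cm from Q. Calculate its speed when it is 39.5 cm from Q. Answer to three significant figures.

Only the electrostatic force acts, so mechanical energy is conserved: ½mv² = U₁ − U₂ = kQq(1/r₁ − 1/r₂).
U₁ − U₂ = (8.99×10⁹ N·m²/C²)(6.15×10⁻⁹ C)(9.25×10⁻⁹ C)(1/0.352 − 1/0.395) = 1.58×10⁻⁷ J.
v = √(2·1.58×10⁻⁷/0.0278) = 3.37×10⁻³ m/s.

3.37×10⁻³ m/s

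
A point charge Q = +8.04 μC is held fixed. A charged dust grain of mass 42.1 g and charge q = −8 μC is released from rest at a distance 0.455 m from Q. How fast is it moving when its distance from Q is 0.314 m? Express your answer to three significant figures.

Only the electrostatic force acts, so mechanical energy is conserved: ½mv² = U₁ − U₂ = kQq(1/r₁ − 1/r₂).
U₁ − U₂ = (8.99×10⁹ N·m²/C²)(8.04×10⁻⁶ C)(-8.00×10⁻⁶ C)(1/0.455 − 1/0.314) = 0.571 J.
v = √(2·0.571/0.0421) = 5.21 m/s.

5.21 m/s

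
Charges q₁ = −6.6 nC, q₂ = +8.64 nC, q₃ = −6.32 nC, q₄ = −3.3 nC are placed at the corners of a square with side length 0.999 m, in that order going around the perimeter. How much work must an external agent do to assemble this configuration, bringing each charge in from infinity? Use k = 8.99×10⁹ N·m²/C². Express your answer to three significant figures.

-5.37×10⁻⁷ J

The work to assemble the configuration equals its total potential energy, U = Σ kqᵢqⱼ/rᵢⱼ over all pairs.
The four side pairs have separation 0.999 m and the two diagonal pairs 1.41 m.
Summing all 6 pair terms gives U = -5.37×10⁻⁷ J.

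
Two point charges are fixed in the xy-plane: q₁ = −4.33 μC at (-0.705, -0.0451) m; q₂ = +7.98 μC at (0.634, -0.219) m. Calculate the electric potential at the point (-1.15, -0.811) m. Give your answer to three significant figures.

-5780 V

The total potential is the scalar sum of each charge's contribution, V = Σ kqᵢ/rᵢ.
Distances from the field point to each charge: r₁ = 0.886 m, r₂ = 1.88 m.
V = k[(-4.33×10⁻⁶)/(0.886) + (7.98×10⁻⁶)/(1.88)] = -5780 V.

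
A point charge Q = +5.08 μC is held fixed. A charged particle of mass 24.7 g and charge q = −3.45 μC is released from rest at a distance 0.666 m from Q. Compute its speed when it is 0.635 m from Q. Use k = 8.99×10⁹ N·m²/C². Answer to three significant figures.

Only the electrostatic force acts, so mechanical energy is conserved: ½mv² = U₁ − U₂ = kQq(1/r₁ − 1/r₂).
U₁ − U₂ = (8.99×10⁹ N·m²/C²)(5.08×10⁻⁶ C)(-3.45×10⁻⁶ C)(1/0.666 − 1/0.635) = 0.0115 J.
v = √(2·0.0115/0.0247) = 0.967 m/s.

0.967 m/s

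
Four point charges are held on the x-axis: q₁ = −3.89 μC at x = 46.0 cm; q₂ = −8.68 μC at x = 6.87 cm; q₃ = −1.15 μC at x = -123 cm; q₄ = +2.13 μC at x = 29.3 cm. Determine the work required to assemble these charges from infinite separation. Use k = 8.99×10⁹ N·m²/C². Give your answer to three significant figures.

The work to assemble the configuration equals its total potential energy, U = Σ kqᵢqⱼ/rᵢⱼ over all pairs.
Pair separations: r₁₂ = 0.391 m, r₁₃ = 1.69 m, r₁₄ = 0.167 m, r₂₃ = 1.30 m, r₂₄ = 0.224 m, r₃₄ = 1.52 m.
Summing all 6 pair terms gives U = -0.333 J.

-0.333 J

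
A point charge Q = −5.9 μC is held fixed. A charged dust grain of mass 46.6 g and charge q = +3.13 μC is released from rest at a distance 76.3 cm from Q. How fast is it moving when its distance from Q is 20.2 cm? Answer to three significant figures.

Only the electrostatic force acts, so mechanical energy is conserved: ½mv² = U₁ − U₂ = kQq(1/r₁ − 1/r₂).
U₁ − U₂ = (8.99×10⁹ N·m²/C²)(-5.90×10⁻⁶ C)(3.13×10⁻⁶ C)(1/0.763 − 1/0.202) = 0.604 J.
v = √(2·0.604/0.0466) = 5.09 m/s.

5.09 m/s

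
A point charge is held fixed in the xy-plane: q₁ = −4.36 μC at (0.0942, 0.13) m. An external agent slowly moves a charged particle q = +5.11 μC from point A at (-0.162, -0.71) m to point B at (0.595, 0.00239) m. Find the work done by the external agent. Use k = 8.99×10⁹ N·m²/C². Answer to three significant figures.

For quasistatic motion the external work equals the change in potential energy: W_ext = qΔV = q(V_B − V_A).
At A: distance to the source charge is 0.878 m; V_A = kq₁/r = -4.46×10⁴ V.
At B: distance to the source charge is 0.517 m; V_B = kq₁/r = -7.58×10⁴ V.
ΔV = V_B − V_A = -3.12×10⁴ V.
W_ext = qΔV = (5.11×10⁻⁶ C)(-3.12×10⁴ V) = -0.159 J.

-0.159 J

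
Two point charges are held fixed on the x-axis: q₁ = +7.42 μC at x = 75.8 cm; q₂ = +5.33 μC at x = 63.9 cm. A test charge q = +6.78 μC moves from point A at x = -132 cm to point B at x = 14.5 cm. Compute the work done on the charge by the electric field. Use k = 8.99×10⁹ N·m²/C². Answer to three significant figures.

The work done by the electric force is W_field = −ΔU = −q(V_B − V_A) = q(V_A − V_B).
At A: distances to the source charges are 2.08 m, 1.96 m; V_A = Σ kqᵢ/rᵢ = 5.66×10⁴ V.
At B: distances to the source charges are 0.613 m, 0.494 m; V_B = Σ kqᵢ/rᵢ = 2.06×10⁵ V.
ΔV = V_B − V_A = 1.49×10⁵ V.
W_field = −qΔV = −(6.78×10⁻⁶ C)(1.49×10⁵ V) = -1.01 J.

-1.01 J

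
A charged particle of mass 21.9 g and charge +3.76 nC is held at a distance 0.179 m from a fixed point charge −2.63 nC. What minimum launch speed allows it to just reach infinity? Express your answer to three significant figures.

To just escape, total mechanical energy must reach zero at infinity: ½mv²_min + U = 0, so ½mv²_min = −U = |kQq|/r.
|U| = |kQq|/r = (8.99×10⁹ N·m²/C²)(2.63×10⁻⁹)(3.76×10⁻⁹)/(0.179) = 4.97×10⁻⁷ J.
v_min = √(2|U|/m) = √(2·4.97×10⁻⁷/0.0219) = 6.73×10⁻³ m/s.

6.73×10⁻³ m/s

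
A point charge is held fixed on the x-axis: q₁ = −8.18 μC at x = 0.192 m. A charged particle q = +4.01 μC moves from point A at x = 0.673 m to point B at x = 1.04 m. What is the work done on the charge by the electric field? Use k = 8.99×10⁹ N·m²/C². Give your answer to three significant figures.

The work done by the electric force is W_field = −ΔU = −q(V_B − V_A) = q(V_A − V_B).
At A: distance to the source charge is 0.481 m; V_A = kq₁/r = -1.53×10⁵ V.
At B: distance to the source charge is 0.848 m; V_B = kq₁/r = -8.67×10⁴ V.
ΔV = V_B − V_A = 6.62×10⁴ V.
W_field = −qΔV = −(4.01×10⁻⁶ C)(6.62×10⁴ V) = -0.265 J.

-0.265 J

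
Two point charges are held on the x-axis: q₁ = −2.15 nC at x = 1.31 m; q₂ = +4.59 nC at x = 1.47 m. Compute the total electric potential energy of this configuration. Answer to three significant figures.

The assembly work is the sum of pairwise potential energies, U = Σ_{i<j} kqᵢqⱼ/rᵢⱼ.
Pair separations: r₁₂ = 0.160 m.
U = (-5.54×10⁻⁷) = -5.54×10⁻⁷ J.

-5.54×10⁻⁷ J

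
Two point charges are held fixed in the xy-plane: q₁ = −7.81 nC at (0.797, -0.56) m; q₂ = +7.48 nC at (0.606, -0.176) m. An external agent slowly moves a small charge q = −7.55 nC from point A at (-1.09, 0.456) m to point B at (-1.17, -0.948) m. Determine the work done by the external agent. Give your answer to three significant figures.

3.54×10⁻⁸ J

For quasistatic motion the external work equals the change in potential energy: W_ext = qΔV = q(V_B − V_A).
At A: distances to the source charges are 2.14 m, 1.81 m; V_A = Σ kqᵢ/rᵢ = 4.39 V.
At B: distances to the source charges are 2.00 m, 1.94 m; V_B = Σ kqᵢ/rᵢ = -0.296 V.
ΔV = V_B − V_A = -4.69 V.
W_ext = qΔV = (-7.55×10⁻⁹ C)(-4.69 V) = 3.54×10⁻⁸ J.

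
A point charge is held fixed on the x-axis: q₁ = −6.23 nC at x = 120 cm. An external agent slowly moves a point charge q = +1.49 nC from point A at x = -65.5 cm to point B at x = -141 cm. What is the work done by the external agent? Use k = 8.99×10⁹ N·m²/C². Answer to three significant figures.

For quasistatic motion the external work equals the change in potential energy: W_ext = qΔV = q(V_B − V_A).
At A: distance to the source charge is 1.85 m; V_A = kq₁/r = -30.2 V.
At B: distance to the source charge is 2.61 m; V_B = kq₁/r = -21.5 V.
ΔV = V_B − V_A = 8.73 V.
W_ext = qΔV = (1.49×10⁻⁹ C)(8.73 V) = 1.30×10⁻⁸ J.

1.30×10⁻⁸ J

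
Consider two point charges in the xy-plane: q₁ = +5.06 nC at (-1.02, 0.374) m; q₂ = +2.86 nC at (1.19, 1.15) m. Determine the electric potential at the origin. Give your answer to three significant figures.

57.4 V

Electric potential is a scalar, so the contributions from each charge add algebraically: V = Σ kqᵢ/rᵢ.
Distances from the field point to each charge: r₁ = 1.09 m, r₂ = 1.65 m.
V = k[(5.06×10⁻⁹)/(1.09) + (2.86×10⁻⁹)/(1.65)] = 57.4 V.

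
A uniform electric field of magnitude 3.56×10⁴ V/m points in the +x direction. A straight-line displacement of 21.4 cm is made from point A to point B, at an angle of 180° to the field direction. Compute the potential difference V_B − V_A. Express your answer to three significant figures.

Only the component of displacement along E changes the potential: ΔV = −E·d·cosθ.
ΔV = −(3.56×10⁴ V/m)(0.214 m)cos180° = 7620 V.

7620 V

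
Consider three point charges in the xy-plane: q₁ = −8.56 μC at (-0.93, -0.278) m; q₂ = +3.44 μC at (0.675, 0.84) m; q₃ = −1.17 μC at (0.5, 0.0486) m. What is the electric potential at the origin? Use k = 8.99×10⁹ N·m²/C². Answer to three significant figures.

Electric potential is a scalar, so the contributions from each charge add algebraically: V = Σ kqᵢ/rᵢ.
Distances from the field point to each charge: r₁ = 0.971 m, r₂ = 1.08 m, r₃ = 0.502 m.
V = k[(-8.56×10⁻⁶)/(0.971) + (3.44×10⁻⁶)/(1.08) + (-1.17×10⁻⁶)/(0.502)] = -7.15×10⁴ V.

-7.15×10⁴ V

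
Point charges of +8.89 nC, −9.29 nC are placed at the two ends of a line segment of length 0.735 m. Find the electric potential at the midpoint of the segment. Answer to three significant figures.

-9.79 V

Electric potential is a scalar, so the contributions from each charge add algebraically: V = Σ kqᵢ/rᵢ.
Each charge is 0.367 m from the midpoint.
V = k[(8.89×10⁻⁹)/(0.367) + (-9.29×10⁻⁹)/(0.367)] = -9.79 V.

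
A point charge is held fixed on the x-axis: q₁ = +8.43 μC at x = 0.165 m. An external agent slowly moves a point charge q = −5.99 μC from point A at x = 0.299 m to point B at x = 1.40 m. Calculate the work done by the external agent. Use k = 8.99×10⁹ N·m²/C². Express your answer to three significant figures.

For quasistatic motion the external work equals the change in potential energy: W_ext = qΔV = q(V_B − V_A).
At A: distance to the source charge is 0.134 m; V_A = kq₁/r = 5.66×10⁵ V.
At B: distance to the source charge is 1.23 m; V_B = kq₁/r = 6.14×10⁴ V.
ΔV = V_B − V_A = -5.04×10⁵ V.
W_ext = qΔV = (-5.99×10⁻⁶ C)(-5.04×10⁵ V) = 3.02 J.

3.02 J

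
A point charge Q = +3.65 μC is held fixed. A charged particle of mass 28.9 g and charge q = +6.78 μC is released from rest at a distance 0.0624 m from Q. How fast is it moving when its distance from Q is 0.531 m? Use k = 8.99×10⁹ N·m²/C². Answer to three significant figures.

14.8 m/s

Only the electrostatic force acts, so mechanical energy is conserved: ½mv² = U₁ − U₂ = kQq(1/r₁ − 1/r₂).
U₁ − U₂ = (8.99×10⁹ N·m²/C²)(3.65×10⁻⁶ C)(6.78×10⁻⁶ C)(1/0.0624 − 1/0.531) = 3.15 J.
v = √(2·3.15/0.0289) = 14.8 m/s.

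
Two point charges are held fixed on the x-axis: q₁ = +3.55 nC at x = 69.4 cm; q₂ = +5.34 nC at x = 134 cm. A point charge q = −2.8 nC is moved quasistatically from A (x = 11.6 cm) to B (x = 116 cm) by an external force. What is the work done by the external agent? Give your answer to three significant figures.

-6.74×10⁻⁷ J

For quasistatic motion the external work equals the change in potential energy: W_ext = qΔV = q(V_B − V_A).
At A: distances to the source charges are 0.578 m, 1.22 m; V_A = Σ kqᵢ/rᵢ = 94.4 V.
At B: distances to the source charges are 0.466 m, 0.180 m; V_B = Σ kqᵢ/rᵢ = 335 V.
ΔV = V_B − V_A = 241 V.
W_ext = qΔV = (-2.80×10⁻⁹ C)(241 V) = -6.74×10⁻⁷ J.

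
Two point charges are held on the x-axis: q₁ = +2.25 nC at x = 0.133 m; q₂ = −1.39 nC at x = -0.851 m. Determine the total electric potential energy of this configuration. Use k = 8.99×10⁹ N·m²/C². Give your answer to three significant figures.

-2.86×10⁻⁸ J

The assembly work is the sum of pairwise potential energies, U = Σ_{i<j} kqᵢqⱼ/rᵢⱼ.
Pair separations: r₁₂ = 0.984 m.
U = (-2.86×10⁻⁸) = -2.86×10⁻⁸ J.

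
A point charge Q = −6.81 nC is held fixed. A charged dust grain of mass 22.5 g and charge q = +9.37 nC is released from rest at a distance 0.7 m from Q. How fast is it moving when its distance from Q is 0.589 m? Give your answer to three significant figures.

Only the electrostatic force acts, so mechanical energy is conserved: ½mv² = U₁ − U₂ = kQq(1/r₁ − 1/r₂).
U₁ − U₂ = (8.99×10⁹ N·m²/C²)(-6.81×10⁻⁹ C)(9.37×10⁻⁹ C)(1/0.700 − 1/0.589) = 1.54×10⁻⁷ J.
v = √(2·1.54×10⁻⁷/0.0225) = 3.71×10⁻³ m/s.

3.71×10⁻³ m/s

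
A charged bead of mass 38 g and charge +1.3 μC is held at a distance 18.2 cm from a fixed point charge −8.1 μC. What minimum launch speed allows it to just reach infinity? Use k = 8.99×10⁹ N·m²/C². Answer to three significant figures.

To just escape, total mechanical energy must reach zero at infinity: ½mv²_min + U = 0, so ½mv²_min = −U = |kQq|/r.
|U| = |kQq|/r = (8.99×10⁹ N·m²/C²)(8.10×10⁻⁶)(1.30×10⁻⁶)/(0.182) = 0.520 J.
v_min = √(2|U|/m) = √(2·0.520/0.0380) = 5.23 m/s.

5.23 m/s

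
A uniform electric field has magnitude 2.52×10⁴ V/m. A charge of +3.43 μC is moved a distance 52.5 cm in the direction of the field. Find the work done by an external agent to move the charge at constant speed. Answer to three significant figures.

-0.0454 J

The potential change for a displacement 52.5 cm in the direction of the field is ΔV = −Ed = -1.32×10⁴ V.
W_ext = qΔV = -0.0454 J.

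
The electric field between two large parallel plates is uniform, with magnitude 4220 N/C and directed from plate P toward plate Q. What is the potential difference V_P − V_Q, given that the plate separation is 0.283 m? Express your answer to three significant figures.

1190 V

In a uniform field, potential decreases in the direction of E: ΔV = −E·d for a displacement d parallel to E.
Going from Q to P is a displacement of 0.283 m opposite to the field, so V_P − V_Q = +Ed = 1190 V.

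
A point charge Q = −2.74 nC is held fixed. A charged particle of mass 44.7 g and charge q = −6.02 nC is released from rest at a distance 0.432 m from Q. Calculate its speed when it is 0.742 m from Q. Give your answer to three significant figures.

Only the electrostatic force acts, so mechanical energy is conserved: ½mv² = U₁ − U₂ = kQq(1/r₁ − 1/r₂).
U₁ − U₂ = (8.99×10⁹ N·m²/C²)(-2.74×10⁻⁹ C)(-6.02×10⁻⁹ C)(1/0.432 − 1/0.742) = 1.43×10⁻⁷ J.
v = √(2·1.43×10⁻⁷/0.0447) = 2.53×10⁻³ m/s.

2.53×10⁻³ m/s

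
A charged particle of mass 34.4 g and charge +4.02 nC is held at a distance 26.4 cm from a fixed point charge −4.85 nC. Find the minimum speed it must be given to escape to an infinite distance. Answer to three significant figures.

6.21×10⁻³ m/s

To just escape, total mechanical energy must reach zero at infinity: ½mv²_min + U = 0, so ½mv²_min = −U = |kQq|/r.
|U| = |kQq|/r = (8.99×10⁹ N·m²/C²)(4.85×10⁻⁹)(4.02×10⁻⁹)/(0.264) = 6.64×10⁻⁷ J.
v_min = √(2|U|/m) = √(2·6.64×10⁻⁷/0.0344) = 6.21×10⁻³ m/s.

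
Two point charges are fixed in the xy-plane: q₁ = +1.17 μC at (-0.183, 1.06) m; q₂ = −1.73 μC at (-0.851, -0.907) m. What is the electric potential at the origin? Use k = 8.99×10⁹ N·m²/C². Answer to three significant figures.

Electric potential is a scalar, so the contributions from each charge add algebraically: V = Σ kqᵢ/rᵢ.
Distances from the field point to each charge: r₁ = 1.08 m, r₂ = 1.24 m.
V = k[(1.17×10⁻⁶)/(1.08) + (-1.73×10⁻⁶)/(1.24)] = -2730 V.

-2730 V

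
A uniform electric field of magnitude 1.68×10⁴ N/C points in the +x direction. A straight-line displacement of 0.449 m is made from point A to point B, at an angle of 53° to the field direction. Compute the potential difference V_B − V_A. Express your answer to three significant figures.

Only the component of displacement along E changes the potential: ΔV = −E·d·cosθ.
ΔV = −(1.68×10⁴ V/m)(0.449 m)cos53° = -4540 V.

-4540 V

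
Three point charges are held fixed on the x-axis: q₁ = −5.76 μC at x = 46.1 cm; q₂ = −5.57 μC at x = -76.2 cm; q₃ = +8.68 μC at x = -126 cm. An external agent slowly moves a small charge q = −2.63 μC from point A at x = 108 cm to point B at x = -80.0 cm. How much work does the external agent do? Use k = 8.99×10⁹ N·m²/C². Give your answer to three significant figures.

2.92 J

For quasistatic motion the external work equals the change in potential energy: W_ext = qΔV = q(V_B − V_A).
At A: distances to the source charges are 0.619 m, 1.84 m, 2.34 m; V_A = Σ kqᵢ/rᵢ = -7.75×10⁴ V.
At B: distances to the source charges are 1.26 m, 0.0380 m, 0.460 m; V_B = Σ kqᵢ/rᵢ = -1.19×10⁶ V.
ΔV = V_B − V_A = -1.11×10⁶ V.
W_ext = qΔV = (-2.63×10⁻⁶ C)(-1.11×10⁶ V) = 2.92 J.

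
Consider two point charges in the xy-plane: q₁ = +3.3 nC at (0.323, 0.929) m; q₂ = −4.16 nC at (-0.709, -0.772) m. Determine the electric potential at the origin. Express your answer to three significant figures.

-5.52 V

The total potential is the scalar sum of each charge's contribution, V = Σ kqᵢ/rᵢ.
Distances from the field point to each charge: r₁ = 0.984 m, r₂ = 1.05 m.
V = k[(3.30×10⁻⁹)/(0.984) + (-4.16×10⁻⁹)/(1.05)] = -5.52 V.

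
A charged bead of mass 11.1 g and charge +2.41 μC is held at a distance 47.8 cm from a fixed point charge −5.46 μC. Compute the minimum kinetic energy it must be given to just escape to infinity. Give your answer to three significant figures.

0.247 J

To just escape, total mechanical energy must reach zero at infinity: ½mv²_min + U = 0, so ½mv²_min = −U = |kQq|/r.
|U| = |kQq|/r = (8.99×10⁹ N·m²/C²)(5.46×10⁻⁶)(2.41×10⁻⁶)/(0.478) = 0.247 J.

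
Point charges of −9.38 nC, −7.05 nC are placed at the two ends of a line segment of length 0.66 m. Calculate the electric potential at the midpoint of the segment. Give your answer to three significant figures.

The total potential is the scalar sum of each charge's contribution, V = Σ kqᵢ/rᵢ.
Each charge is 0.330 m from the midpoint.
V = k[(-9.38×10⁻⁹)/(0.330) + (-7.05×10⁻⁹)/(0.330)] = -448 V.

-448 V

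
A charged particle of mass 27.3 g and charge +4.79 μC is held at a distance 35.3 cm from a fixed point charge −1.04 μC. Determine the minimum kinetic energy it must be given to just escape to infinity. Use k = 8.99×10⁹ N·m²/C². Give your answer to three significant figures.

0.127 J

To just escape, total mechanical energy must reach zero at infinity: ½mv²_min + U = 0, so ½mv²_min = −U = |kQq|/r.
|U| = |kQq|/r = (8.99×10⁹ N·m²/C²)(1.04×10⁻⁶)(4.79×10⁻⁶)/(0.353) = 0.127 J.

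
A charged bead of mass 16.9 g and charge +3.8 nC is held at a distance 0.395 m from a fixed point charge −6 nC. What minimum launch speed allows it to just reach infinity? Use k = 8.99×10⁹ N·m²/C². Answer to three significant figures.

7.84×10⁻³ m/s

To just escape, total mechanical energy must reach zero at infinity: ½mv²_min + U = 0, so ½mv²_min = −U = |kQq|/r.
|U| = |kQq|/r = (8.99×10⁹ N·m²/C²)(6.00×10⁻⁹)(3.80×10⁻⁹)/(0.395) = 5.19×10⁻⁷ J.
v_min = √(2|U|/m) = √(2·5.19×10⁻⁷/0.0169) = 7.84×10⁻³ m/s.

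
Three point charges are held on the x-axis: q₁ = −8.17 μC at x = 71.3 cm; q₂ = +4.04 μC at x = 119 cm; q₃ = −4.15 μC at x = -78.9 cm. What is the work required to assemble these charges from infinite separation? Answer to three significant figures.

-0.495 J

The work to assemble the configuration equals its total potential energy, U = Σ kqᵢqⱼ/rᵢⱼ over all pairs.
Pair separations: r₁₂ = 0.477 m, r₁₃ = 1.50 m, r₂₃ = 1.98 m.
U = (-0.622) + (0.203) + (-0.0762) = -0.495 J.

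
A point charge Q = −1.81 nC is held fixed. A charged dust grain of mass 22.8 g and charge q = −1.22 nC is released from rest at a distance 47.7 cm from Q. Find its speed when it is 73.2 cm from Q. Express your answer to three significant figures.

1.13×10⁻³ m/s

Only the electrostatic force acts, so mechanical energy is conserved: ½mv² = U₁ − U₂ = kQq(1/r₁ − 1/r₂).
U₁ − U₂ = (8.99×10⁹ N·m²/C²)(-1.81×10⁻⁹ C)(-1.22×10⁻⁹ C)(1/0.477 − 1/0.732) = 1.45×10⁻⁸ J.
v = √(2·1.45×10⁻⁸/0.0228) = 1.13×10⁻³ m/s.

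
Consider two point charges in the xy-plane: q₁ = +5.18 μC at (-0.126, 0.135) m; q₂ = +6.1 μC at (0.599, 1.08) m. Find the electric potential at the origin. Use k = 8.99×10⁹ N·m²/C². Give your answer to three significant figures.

Electric potential is a scalar, so the contributions from each charge add algebraically: V = Σ kqᵢ/rᵢ.
Distances from the field point to each charge: r₁ = 0.185 m, r₂ = 1.23 m.
V = k[(5.18×10⁻⁶)/(0.185) + (6.10×10⁻⁶)/(1.23)] = 2.97×10⁵ V.

2.97×10⁵ V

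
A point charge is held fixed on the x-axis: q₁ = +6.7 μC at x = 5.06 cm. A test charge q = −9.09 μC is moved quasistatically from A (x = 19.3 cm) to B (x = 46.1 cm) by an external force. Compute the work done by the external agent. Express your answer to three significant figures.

For quasistatic motion the external work equals the change in potential energy: W_ext = qΔV = q(V_B − V_A).
At A: distance to the source charge is 0.142 m; V_A = kq₁/r = 4.23×10⁵ V.
At B: distance to the source charge is 0.410 m; V_B = kq₁/r = 1.47×10⁵ V.
ΔV = V_B − V_A = -2.76×10⁵ V.
W_ext = qΔV = (-9.09×10⁻⁶ C)(-2.76×10⁵ V) = 2.51 J.

2.51 J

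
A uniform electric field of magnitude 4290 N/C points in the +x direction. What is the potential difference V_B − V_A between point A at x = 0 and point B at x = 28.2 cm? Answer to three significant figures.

In a uniform field, potential decreases in the direction of E: V_B − V_A = −E·Δx.
V_B − V_A = −(4290 V/m)(0.282 m) = -1210 V.

-1210 V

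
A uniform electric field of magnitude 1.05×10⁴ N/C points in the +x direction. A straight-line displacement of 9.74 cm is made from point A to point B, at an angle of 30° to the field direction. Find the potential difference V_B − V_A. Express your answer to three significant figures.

Only the component of displacement along E changes the potential: ΔV = −E·d·cosθ.
ΔV = −(1.05×10⁴ V/m)(0.0974 m)cos30° = -886 V.

-886 V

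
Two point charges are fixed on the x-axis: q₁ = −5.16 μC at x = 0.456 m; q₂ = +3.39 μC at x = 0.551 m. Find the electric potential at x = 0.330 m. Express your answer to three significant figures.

-2.30×10⁵ V

Electric potential is a scalar, so the contributions from each charge add algebraically: V = Σ kqᵢ/rᵢ.
Distances from the field point to each charge: r₁ = 0.126 m, r₂ = 0.221 m.
V = k[(-5.16×10⁻⁶)/(0.126) + (3.39×10⁻⁶)/(0.221)] = -2.30×10⁵ V.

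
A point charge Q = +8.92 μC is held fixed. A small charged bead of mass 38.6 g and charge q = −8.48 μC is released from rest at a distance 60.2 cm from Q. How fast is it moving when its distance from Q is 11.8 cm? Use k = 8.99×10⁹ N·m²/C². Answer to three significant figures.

15.5 m/s

Only the electrostatic force acts, so mechanical energy is conserved: ½mv² = U₁ − U₂ = kQq(1/r₁ − 1/r₂).
U₁ − U₂ = (8.99×10⁹ N·m²/C²)(8.92×10⁻⁶ C)(-8.48×10⁻⁶ C)(1/0.602 − 1/0.118) = 4.63 J.
v = √(2·4.63/0.0386) = 15.5 m/s.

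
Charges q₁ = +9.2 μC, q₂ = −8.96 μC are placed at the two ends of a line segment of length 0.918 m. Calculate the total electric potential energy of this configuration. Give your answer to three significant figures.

The work to assemble the configuration equals its total potential energy, U = Σ kqᵢqⱼ/rᵢⱼ over all pairs.
The separation is r = 0.918 m.
U = (-0.807) = -0.807 J.

-0.807 J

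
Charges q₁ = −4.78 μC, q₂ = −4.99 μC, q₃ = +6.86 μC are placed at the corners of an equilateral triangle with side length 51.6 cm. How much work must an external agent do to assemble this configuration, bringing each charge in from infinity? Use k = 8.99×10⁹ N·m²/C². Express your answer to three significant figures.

The assembly work is the sum of pairwise potential energies, U = Σ_{i<j} kqᵢqⱼ/rᵢⱼ.
All three pair separations equal the side length, 0.516 m.
U = (0.416) + (-0.571) + (-0.596) = -0.752 J.

-0.752 J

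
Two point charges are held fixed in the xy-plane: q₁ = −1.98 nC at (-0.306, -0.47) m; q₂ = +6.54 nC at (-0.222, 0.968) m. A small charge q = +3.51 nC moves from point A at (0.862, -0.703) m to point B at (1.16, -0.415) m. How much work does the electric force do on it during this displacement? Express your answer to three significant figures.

The work done by the electric force is W_field = −ΔU = −q(V_B − V_A) = q(V_A − V_B).
At A: distances to the source charges are 1.19 m, 1.99 m; V_A = Σ kqᵢ/rᵢ = 14.6 V.
At B: distances to the source charges are 1.47 m, 1.96 m; V_B = Σ kqᵢ/rᵢ = 17.9 V.
ΔV = V_B − V_A = 3.37 V.
W_field = −qΔV = −(3.51×10⁻⁹ C)(3.37 V) = -1.18×10⁻⁸ J.

-1.18×10⁻⁸ J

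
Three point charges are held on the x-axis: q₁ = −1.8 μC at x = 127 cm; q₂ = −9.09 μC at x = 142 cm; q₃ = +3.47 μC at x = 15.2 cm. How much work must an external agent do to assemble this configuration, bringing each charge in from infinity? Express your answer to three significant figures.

0.707 J

The work to assemble the configuration equals its total potential energy, U = Σ kqᵢqⱼ/rᵢⱼ over all pairs.
Pair separations: r₁₂ = 0.150 m, r₁₃ = 1.12 m, r₂₃ = 1.27 m.
U = (0.981) + (-0.0502) + (-0.224) = 0.707 J.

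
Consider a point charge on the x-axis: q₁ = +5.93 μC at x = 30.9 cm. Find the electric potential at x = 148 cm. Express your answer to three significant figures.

4.55×10⁴ V

Electric potential is a scalar, so the contributions from each charge add algebraically: V = Σ kqᵢ/rᵢ.
V = k[(5.93×10⁻⁶)/(1.17)] = 4.55×10⁴ V.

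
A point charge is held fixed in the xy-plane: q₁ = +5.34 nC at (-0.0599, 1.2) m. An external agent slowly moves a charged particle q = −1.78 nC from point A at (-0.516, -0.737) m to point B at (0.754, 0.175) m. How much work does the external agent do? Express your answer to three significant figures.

-2.23×10⁻⁸ J

For quasistatic motion the external work equals the change in potential energy: W_ext = qΔV = q(V_B − V_A).
At A: distance to the source charge is 1.99 m; V_A = kq₁/r = 24.1 V.
At B: distance to the source charge is 1.31 m; V_B = kq₁/r = 36.7 V.
ΔV = V_B − V_A = 12.6 V.
W_ext = qΔV = (-1.78×10⁻⁹ C)(12.6 V) = -2.23×10⁻⁸ J.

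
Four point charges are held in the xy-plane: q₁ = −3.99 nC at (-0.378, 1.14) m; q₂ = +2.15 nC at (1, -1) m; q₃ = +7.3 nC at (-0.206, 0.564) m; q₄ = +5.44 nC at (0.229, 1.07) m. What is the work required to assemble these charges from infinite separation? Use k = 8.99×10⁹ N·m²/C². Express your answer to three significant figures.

The work to assemble the configuration equals its total potential energy, U = Σ kqᵢqⱼ/rᵢⱼ over all pairs.
Pair separations: r₁₂ = 2.55 m, r₁₃ = 0.601 m, r₁₄ = 0.611 m, r₂₃ = 1.97 m, r₂₄ = 2.21 m, r₃₄ = 0.667 m.
Summing all 6 pair terms gives U = -1.31×10⁻⁷ J.

-1.31×10⁻⁷ J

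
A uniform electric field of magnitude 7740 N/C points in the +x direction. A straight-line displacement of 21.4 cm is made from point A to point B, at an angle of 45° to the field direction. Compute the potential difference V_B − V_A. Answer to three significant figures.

-1170 V

Only the component of displacement along E changes the potential: ΔV = −E·d·cosθ.
ΔV = −(7740 V/m)(0.214 m)cos45° = -1170 V.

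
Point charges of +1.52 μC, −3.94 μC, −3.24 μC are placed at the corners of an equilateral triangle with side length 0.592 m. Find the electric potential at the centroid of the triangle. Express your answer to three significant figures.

The total potential is the scalar sum of each charge's contribution, V = Σ kqᵢ/rᵢ.
The distance from each vertex to the centroid is a/√3 = 0.342 m.
V = k[(1.52×10⁻⁶)/(0.342) + (-3.94×10⁻⁶)/(0.342) + (-3.24×10⁻⁶)/(0.342)] = -1.49×10⁵ V.

-1.49×10⁵ V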